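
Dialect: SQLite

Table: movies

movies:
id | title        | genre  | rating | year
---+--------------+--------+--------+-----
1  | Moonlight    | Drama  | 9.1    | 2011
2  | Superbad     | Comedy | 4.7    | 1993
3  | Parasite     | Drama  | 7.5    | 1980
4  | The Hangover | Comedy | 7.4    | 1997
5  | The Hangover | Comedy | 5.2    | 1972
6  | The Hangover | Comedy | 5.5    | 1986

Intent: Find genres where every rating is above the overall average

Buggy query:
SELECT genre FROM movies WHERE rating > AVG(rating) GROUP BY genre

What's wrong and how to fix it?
Bug: AVG() is an aggregate; it can't sit directly in WHERE

Fix: Compute the overall average in a scalar subquery and compare each group's MIN against it in HAVING

Corrected query:
SELECT genre FROM movies GROUP BY genre HAVING MIN(rating) > (SELECT AVG(rating) FROM movies)

Result:
genre
-----
Drama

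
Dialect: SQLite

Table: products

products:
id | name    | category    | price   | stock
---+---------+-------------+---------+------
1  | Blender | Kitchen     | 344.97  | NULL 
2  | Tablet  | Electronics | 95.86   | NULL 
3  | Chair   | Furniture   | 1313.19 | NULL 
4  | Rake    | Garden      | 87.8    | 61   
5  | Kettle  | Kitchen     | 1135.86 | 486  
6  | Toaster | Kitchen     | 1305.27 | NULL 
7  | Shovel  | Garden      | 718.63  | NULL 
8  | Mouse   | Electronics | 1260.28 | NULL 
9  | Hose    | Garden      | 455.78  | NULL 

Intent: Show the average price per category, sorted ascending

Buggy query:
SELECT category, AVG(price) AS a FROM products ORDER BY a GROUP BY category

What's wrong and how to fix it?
Bug: ORDER BY appears before GROUP BY; SQL clause order requires GROUP BY first

Fix: Move ORDER BY to the end, after GROUP BY

Corrected query:
SELECT category, AVG(price) AS a FROM products GROUP BY category ORDER BY a

Result:
category    | a         
------------+-----------
Garden      | 420.736667
Electronics | 678.07    
Kitchen     | 928.7     
Furniture   | 1313.19   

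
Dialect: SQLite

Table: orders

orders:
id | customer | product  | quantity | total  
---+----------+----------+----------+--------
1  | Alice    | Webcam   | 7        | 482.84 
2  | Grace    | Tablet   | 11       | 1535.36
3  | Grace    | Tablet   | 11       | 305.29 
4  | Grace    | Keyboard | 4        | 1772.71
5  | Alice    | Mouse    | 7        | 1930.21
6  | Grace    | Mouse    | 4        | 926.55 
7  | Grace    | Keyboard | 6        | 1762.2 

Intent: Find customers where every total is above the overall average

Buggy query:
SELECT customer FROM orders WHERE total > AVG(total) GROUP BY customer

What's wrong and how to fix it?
Bug: AVG() is an aggregate; it can't sit directly in WHERE

Fix: Compute the overall average in a scalar subquery and compare each group's MIN against it in HAVING

Corrected query:
SELECT customer FROM orders GROUP BY customer HAVING MIN(total) > (SELECT AVG(total) FROM orders)

Result:
(no rows)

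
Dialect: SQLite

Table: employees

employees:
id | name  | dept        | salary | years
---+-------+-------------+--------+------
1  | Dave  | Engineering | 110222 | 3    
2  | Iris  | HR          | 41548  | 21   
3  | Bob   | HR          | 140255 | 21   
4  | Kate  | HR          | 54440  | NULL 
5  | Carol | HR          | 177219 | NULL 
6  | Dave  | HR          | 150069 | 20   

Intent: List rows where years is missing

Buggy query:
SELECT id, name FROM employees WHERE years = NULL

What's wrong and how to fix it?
Bug: '= NULL' is always unknown in SQL three-valued logic, so no rows match

Fix: Replace '= NULL' with 'IS NULL'

Corrected query:
SELECT id, name FROM employees WHERE years IS NULL

Result:
id | name 
---+------
4  | Kate 
5  | Carol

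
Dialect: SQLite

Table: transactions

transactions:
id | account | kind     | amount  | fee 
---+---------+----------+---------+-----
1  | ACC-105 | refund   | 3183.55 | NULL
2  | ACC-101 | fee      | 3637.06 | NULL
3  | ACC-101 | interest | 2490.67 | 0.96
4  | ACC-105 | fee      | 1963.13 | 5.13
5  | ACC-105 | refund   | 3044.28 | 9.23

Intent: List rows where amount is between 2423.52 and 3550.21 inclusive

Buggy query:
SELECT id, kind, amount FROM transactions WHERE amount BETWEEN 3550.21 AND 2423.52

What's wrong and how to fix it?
Bug: BETWEEN expects the lower bound first; with 3550.21 AND 2423.52 the range is empty

Fix: Swap the bounds so the smaller value comes first

Corrected query:
SELECT id, kind, amount FROM transactions WHERE amount BETWEEN 2423.52 AND 3550.21

Result:
id | kind     | amount 
---+----------+--------
1  | refund   | 3183.55
3  | interest | 2490.67
5  | refund   | 3044.28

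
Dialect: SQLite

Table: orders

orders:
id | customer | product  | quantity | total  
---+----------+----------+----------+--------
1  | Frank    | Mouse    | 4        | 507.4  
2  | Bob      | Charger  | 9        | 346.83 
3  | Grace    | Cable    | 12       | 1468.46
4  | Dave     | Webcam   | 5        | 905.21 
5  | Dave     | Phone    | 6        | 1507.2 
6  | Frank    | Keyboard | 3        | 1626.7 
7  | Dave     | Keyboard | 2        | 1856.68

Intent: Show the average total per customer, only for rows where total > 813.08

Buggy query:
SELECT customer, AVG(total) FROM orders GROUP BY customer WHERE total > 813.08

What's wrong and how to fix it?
Bug: Row-level WHERE must come before GROUP BY in the clause order

Fix: Move the WHERE clause before GROUP BY

Corrected query:
SELECT customer, AVG(total) FROM orders WHERE total > 813.08 GROUP BY customer

Result:
customer | AVG(total)
---------+-----------
Dave     | 1423.03   
Frank    | 1626.7    
Grace    | 1468.46   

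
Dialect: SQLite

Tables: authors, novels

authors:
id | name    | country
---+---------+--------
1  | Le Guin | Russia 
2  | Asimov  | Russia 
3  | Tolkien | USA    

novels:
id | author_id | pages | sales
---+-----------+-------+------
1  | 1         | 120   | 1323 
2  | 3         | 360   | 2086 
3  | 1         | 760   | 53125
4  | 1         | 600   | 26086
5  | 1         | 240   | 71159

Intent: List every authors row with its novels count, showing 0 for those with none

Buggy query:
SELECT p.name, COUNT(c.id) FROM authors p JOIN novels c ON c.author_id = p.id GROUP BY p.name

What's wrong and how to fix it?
Bug: INNER JOIN drops authors rows that have no matching novels rows

Fix: Use LEFT JOIN so parents without children still appear (COUNT(c.id) gives 0)

Corrected query:
SELECT p.name, COUNT(c.id) FROM authors p LEFT JOIN novels c ON c.author_id = p.id GROUP BY p.name

Result:
name    | COUNT(c.id)
--------+------------
Asimov  | 0          
Le Guin | 4          
Tolkien | 1          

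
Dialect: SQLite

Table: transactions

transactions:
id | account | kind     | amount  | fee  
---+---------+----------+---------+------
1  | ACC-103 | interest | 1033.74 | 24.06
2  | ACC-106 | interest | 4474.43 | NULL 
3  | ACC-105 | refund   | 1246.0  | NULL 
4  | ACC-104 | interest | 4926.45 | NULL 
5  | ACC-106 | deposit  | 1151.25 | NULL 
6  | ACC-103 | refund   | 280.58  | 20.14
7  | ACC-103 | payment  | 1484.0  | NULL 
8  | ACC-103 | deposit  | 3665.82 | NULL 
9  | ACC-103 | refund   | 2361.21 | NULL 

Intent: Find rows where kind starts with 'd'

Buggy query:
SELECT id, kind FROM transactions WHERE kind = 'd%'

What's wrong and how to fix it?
Bug: '=' compares the literal string including the % character; pattern matching needs LIKE

Fix: Replace '=' with LIKE so 'd%' is treated as a pattern

Corrected query:
SELECT id, kind FROM transactions WHERE kind LIKE 'd%'

Result:
id | kind   
---+--------
5  | deposit
8  | deposit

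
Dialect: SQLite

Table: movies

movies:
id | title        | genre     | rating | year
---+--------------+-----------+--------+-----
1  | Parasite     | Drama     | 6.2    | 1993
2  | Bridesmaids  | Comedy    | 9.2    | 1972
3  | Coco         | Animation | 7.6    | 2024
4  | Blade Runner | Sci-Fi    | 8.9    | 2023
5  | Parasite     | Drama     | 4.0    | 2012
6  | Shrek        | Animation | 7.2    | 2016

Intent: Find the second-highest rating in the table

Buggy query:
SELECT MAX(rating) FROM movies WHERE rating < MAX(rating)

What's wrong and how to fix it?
Bug: MAX(rating) on the right of the comparison is an aggregate-in-WHERE error

Fix: Compute the overall MAX in a subquery, then take MAX of rows below it

Corrected query:
SELECT MAX(rating) FROM movies WHERE rating < (SELECT MAX(rating) FROM movies)

Result:
MAX(rating)
-----------
8.9        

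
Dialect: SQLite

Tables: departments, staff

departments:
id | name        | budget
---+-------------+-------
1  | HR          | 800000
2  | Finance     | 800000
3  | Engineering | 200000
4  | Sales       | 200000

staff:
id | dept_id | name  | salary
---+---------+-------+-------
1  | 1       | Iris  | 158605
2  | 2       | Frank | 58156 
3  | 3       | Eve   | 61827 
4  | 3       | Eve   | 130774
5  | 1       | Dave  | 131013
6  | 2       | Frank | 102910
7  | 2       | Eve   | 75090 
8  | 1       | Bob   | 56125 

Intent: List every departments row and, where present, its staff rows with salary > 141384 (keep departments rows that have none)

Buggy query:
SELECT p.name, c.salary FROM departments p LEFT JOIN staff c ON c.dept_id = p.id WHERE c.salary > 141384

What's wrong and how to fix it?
Bug: A WHERE condition on the right-hand table after LEFT JOIN drops unmatched parents

Fix: Move the right-table condition into the ON clause so unmatched parents are kept

Corrected query:
SELECT p.name, c.salary FROM departments p LEFT JOIN staff c ON c.dept_id = p.id AND c.salary > 141384

Result:
name        | salary
------------+-------
HR          | 158605
Finance     | NULL  
Engineering | NULL  
Sales       | NULL  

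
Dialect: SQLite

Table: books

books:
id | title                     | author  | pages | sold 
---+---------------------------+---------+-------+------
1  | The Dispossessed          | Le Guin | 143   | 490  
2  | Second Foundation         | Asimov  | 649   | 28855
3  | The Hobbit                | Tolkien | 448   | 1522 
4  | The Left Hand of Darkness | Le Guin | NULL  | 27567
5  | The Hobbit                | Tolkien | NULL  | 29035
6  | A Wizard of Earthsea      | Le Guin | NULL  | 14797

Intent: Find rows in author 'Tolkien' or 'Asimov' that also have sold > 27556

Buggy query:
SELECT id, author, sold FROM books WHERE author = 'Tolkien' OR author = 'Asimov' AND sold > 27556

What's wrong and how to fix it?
Bug: Without parentheses, AND is evaluated before OR, so the sold filter only applies to the 'Asimov' branch

Fix: Group the OR with parentheses (or use IN), then AND the threshold

Corrected query:
SELECT id, author, sold FROM books WHERE (author = 'Tolkien' OR author = 'Asimov') AND sold > 27556

Result:
id | author  | sold 
---+---------+------
2  | Asimov  | 28855
5  | Tolkien | 29035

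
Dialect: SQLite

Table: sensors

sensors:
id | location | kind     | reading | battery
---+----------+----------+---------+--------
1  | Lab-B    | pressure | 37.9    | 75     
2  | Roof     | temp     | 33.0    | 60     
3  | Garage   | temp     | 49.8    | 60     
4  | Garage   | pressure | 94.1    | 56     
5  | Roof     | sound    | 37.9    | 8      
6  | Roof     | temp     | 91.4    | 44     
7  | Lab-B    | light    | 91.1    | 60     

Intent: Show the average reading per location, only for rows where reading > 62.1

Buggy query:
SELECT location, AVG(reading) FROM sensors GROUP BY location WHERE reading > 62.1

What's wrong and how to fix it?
Bug: Row-level WHERE must come before GROUP BY in the clause order

Fix: Move the WHERE clause before GROUP BY

Corrected query:
SELECT location, AVG(reading) FROM sensors WHERE reading > 62.1 GROUP BY location

Result:
location | AVG(reading)
---------+-------------
Garage   | 94.1        
Lab-B    | 91.1        
Roof     | 91.4        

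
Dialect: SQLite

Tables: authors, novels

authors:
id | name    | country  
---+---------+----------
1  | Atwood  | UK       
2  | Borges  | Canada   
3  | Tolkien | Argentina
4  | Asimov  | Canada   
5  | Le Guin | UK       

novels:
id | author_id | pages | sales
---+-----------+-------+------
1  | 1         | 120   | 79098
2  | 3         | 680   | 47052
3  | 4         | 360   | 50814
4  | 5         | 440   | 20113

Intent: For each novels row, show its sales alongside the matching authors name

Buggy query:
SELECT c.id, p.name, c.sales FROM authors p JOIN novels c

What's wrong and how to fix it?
Bug: Missing join condition: each novels row is matched to all authors rows instead of just its own

Fix: Add ON c.author_id = p.id to the JOIN

Corrected query:
SELECT c.id, p.name, c.sales FROM authors p JOIN novels c ON c.author_id = p.id

Result:
id | name    | sales
---+---------+------
1  | Atwood  | 79098
2  | Tolkien | 47052
3  | Asimov  | 50814
4  | Le Guin | 20113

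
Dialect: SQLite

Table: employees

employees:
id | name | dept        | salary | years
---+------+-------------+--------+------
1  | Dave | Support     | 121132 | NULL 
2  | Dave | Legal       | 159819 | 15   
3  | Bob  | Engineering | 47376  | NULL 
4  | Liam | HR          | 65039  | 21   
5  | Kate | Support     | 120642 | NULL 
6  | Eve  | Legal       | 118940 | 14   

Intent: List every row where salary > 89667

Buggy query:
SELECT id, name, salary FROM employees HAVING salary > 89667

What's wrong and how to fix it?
Bug: This is a non-aggregate query (no GROUP BY, no aggregates), so in SQLite the HAVING clause is invalid here; a row-level condition belongs in WHERE

Fix: Replace HAVING with WHERE since the condition applies to individual rows

Corrected query:
SELECT id, name, salary FROM employees WHERE salary > 89667

Result:
id | name | salary
---+------+-------
1  | Dave | 121132
2  | Dave | 159819
5  | Kate | 120642
6  | Eve  | 118940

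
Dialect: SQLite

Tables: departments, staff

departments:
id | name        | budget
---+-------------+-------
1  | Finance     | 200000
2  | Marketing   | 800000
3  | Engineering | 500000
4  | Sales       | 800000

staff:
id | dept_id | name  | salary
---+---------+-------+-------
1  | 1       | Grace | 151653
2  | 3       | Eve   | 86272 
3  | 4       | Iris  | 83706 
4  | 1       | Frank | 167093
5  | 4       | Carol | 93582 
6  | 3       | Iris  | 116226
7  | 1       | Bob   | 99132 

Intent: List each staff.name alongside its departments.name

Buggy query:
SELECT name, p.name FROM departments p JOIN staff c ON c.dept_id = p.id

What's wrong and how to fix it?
Bug: Both tables have a 'name' column; the unqualified reference is ambiguous

Fix: Prefix ambiguous columns with the table alias

Corrected query:
SELECT c.name, p.name FROM departments p JOIN staff c ON c.dept_id = p.id

Result:
name  | name       
------+------------
Grace | Finance    
Eve   | Engineering
Iris  | Sales      
Frank | Finance    
Carol | Sales      
Iris  | Engineering
Bob   | Finance    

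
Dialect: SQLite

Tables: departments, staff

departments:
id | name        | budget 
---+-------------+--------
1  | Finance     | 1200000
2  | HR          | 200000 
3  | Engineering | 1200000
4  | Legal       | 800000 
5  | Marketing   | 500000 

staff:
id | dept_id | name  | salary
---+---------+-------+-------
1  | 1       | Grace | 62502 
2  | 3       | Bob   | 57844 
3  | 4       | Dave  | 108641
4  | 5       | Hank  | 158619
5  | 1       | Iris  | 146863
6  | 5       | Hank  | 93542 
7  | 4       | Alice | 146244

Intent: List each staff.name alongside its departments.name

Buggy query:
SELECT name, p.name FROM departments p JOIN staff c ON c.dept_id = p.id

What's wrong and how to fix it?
Bug: Both tables have a 'name' column; the unqualified reference is ambiguous

Fix: Qualify the column with its table alias (c.name)

Corrected query:
SELECT c.name, p.name FROM departments p JOIN staff c ON c.dept_id = p.id

Result:
name  | name       
------+------------
Grace | Finance    
Bob   | Engineering
Dave  | Legal      
Hank  | Marketing  
Iris  | Finance    
Hank  | Marketing  
Alice | Legal      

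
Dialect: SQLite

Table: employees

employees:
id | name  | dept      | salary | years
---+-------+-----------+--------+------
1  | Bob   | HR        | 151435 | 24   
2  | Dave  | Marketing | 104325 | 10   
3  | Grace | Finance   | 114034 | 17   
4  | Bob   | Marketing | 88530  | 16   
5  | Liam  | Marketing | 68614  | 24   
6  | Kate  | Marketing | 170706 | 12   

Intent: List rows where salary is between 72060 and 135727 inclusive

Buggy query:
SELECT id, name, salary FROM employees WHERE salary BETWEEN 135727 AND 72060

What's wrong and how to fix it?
Bug: The bounds are reversed; BETWEEN a AND b requires a <= b to match anything

Fix: Swap the bounds so the smaller value comes first

Corrected query:
SELECT id, name, salary FROM employees WHERE salary BETWEEN 72060 AND 135727

Result:
id | name  | salary
---+-------+-------
2  | Dave  | 104325
3  | Grace | 114034
4  | Bob   | 88530 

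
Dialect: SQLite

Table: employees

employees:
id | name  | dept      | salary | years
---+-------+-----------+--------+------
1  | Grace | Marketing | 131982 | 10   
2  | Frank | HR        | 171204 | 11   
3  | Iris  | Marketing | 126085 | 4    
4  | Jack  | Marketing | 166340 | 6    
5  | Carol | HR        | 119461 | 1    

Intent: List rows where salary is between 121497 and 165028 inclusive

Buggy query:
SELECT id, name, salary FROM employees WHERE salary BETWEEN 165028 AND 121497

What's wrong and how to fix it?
Bug: The bounds are reversed; BETWEEN a AND b requires a <= b to match anything

Fix: Write BETWEEN 121497 AND 165028

Corrected query:
SELECT id, name, salary FROM employees WHERE salary BETWEEN 121497 AND 165028

Result:
id | name  | salary
---+-------+-------
1  | Grace | 131982
3  | Iris  | 126085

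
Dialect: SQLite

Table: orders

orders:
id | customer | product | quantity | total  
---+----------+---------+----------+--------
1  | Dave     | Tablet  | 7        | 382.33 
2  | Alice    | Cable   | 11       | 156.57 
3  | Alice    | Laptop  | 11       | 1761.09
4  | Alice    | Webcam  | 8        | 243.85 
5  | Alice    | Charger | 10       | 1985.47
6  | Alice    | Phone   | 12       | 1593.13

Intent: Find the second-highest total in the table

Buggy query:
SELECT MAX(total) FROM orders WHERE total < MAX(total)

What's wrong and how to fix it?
Bug: MAX(total) on the right of the comparison is an aggregate-in-WHERE error

Fix: Compute the overall MAX in a subquery, then take MAX of rows below it

Corrected query:
SELECT MAX(total) FROM orders WHERE total < (SELECT MAX(total) FROM orders)

Result:
MAX(total)
----------
1761.09   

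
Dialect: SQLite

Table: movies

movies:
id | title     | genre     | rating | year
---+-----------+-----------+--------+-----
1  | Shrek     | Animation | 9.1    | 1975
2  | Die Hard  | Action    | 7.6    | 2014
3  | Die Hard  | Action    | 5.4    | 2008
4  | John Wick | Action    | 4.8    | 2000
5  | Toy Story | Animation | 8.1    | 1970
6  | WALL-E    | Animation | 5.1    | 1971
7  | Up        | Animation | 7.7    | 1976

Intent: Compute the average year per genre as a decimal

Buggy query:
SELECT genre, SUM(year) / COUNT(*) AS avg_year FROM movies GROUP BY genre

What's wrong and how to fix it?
Bug: Both operands are integers, so '/' performs integer division and truncates

Fix: Multiply by 1.0 (or CAST to REAL) to force floating-point division

Corrected query:
SELECT genre, SUM(year) * 1.0 / COUNT(*) AS avg_year FROM movies GROUP BY genre

Result:
genre     | avg_year   
----------+------------
Action    | 2007.333333
Animation | 1973       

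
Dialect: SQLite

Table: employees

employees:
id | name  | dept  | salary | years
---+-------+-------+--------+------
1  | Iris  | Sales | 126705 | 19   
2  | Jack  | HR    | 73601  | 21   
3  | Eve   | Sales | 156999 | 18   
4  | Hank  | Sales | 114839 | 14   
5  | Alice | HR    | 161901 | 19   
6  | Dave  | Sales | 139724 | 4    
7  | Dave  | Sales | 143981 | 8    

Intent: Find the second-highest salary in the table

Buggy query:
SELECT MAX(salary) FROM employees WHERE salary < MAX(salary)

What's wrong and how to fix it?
Bug: The inner MAX is an aggregate inside WHERE, which is not allowed

Fix: Put the inner MAX in a scalar subquery

Corrected query:
SELECT MAX(salary) FROM employees WHERE salary < (SELECT MAX(salary) FROM employees)

Result:
MAX(salary)
-----------
156999     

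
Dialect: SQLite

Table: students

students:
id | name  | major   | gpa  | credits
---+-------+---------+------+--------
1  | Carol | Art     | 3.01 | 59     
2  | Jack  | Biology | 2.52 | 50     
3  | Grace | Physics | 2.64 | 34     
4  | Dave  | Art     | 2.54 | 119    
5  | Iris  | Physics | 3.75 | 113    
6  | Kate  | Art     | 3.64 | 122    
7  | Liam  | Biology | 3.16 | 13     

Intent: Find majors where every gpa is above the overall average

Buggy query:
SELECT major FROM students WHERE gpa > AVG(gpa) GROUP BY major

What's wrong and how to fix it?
Bug: WHERE evaluates per row before aggregation, so AVG() is unavailable

Fix: Use a subquery for AVG and a HAVING MIN(...) filter so the condition holds for every row in the group

Corrected query:
SELECT major FROM students GROUP BY major HAVING MIN(gpa) > (SELECT AVG(gpa) FROM students)

Result:
(no rows)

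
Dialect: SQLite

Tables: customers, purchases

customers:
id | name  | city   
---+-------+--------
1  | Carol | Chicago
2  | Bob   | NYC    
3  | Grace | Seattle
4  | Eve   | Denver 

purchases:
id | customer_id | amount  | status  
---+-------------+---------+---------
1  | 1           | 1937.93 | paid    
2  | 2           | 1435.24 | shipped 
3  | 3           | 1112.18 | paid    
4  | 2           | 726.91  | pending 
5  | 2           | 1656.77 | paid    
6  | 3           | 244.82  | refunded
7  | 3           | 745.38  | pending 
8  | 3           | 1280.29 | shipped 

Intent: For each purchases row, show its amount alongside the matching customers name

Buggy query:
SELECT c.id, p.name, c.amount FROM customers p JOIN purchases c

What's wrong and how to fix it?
Bug: JOIN with no ON clause produces a cartesian product; every purchases row pairs with every customers row

Fix: Add ON c.customer_id = p.id to the JOIN

Corrected query:
SELECT c.id, p.name, c.amount FROM customers p JOIN purchases c ON c.customer_id = p.id

Result:
id | name  | amount 
---+-------+--------
1  | Carol | 1937.93
2  | Bob   | 1435.24
3  | Grace | 1112.18
4  | Bob   | 726.91 
5  | Bob   | 1656.77
6  | Grace | 244.82 
7  | Grace | 745.38 
8  | Grace | 1280.29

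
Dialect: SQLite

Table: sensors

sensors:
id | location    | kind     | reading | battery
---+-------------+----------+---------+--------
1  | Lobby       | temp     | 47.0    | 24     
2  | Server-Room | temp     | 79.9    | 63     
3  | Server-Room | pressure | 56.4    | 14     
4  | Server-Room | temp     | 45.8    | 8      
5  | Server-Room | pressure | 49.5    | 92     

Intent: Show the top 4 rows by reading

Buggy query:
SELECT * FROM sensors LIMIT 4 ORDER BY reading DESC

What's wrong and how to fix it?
Bug: LIMIT must come after ORDER BY

Fix: Sort with ORDER BY, then apply LIMIT

Corrected query:
SELECT * FROM sensors ORDER BY reading DESC LIMIT 4

Result:
id | location    | kind     | reading | battery
---+-------------+----------+---------+--------
2  | Server-Room | temp     | 79.9    | 63     
3  | Server-Room | pressure | 56.4    | 14     
5  | Server-Room | pressure | 49.5    | 92     
1  | Lobby       | temp     | 47      | 24     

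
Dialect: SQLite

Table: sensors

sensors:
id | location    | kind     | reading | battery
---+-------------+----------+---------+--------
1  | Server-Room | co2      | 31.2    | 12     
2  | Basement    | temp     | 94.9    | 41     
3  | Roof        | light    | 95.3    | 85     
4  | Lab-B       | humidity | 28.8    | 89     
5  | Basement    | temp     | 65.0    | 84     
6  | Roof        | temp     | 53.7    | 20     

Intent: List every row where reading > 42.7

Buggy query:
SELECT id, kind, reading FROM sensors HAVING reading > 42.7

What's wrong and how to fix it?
Bug: HAVING filters the output of aggregation, but this query has no GROUP BY and no aggregate functions, so SQLite rejects it (HAVING clause on a non-aggregate query); the condition here is per row

Fix: Replace HAVING with WHERE since the condition applies to individual rows

Corrected query:
SELECT id, kind, reading FROM sensors WHERE reading > 42.7

Result:
id | kind  | reading
---+-------+--------
2  | temp  | 94.9   
3  | light | 95.3   
5  | temp  | 65     
6  | temp  | 53.7   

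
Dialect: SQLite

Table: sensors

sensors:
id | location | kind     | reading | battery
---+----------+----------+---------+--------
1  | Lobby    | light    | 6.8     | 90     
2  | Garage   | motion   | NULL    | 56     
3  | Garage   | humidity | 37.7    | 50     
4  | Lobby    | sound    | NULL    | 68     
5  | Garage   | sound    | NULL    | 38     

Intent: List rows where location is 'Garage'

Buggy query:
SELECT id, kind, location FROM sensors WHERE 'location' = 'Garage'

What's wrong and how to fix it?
Bug: 'location' in single quotes is a string literal, not the column; the comparison is literal-vs-literal and never true

Fix: Remove the quotes around the column name (or use double quotes for an identifier)

Corrected query:
SELECT id, kind, location FROM sensors WHERE location = 'Garage'

Result:
id | kind     | location
---+----------+---------
2  | motion   | Garage  
3  | humidity | Garage  
5  | sound    | Garage  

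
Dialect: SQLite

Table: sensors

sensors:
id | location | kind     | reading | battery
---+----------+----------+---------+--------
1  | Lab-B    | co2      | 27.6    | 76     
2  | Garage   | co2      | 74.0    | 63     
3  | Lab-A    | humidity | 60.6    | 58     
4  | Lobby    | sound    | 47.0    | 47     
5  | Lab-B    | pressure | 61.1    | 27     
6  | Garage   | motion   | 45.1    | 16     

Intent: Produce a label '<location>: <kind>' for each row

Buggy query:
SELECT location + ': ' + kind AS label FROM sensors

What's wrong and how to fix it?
Bug: '+' is numeric addition; on text columns SQLite converts them to 0 instead of concatenating

Fix: Replace + with || to concatenate text

Corrected query:
SELECT location || ': ' || kind AS label FROM sensors

Result:
label          
---------------
Lab-B: co2     
Garage: co2    
Lab-A: humidity
Lobby: sound   
Lab-B: pressure
Garage: motion 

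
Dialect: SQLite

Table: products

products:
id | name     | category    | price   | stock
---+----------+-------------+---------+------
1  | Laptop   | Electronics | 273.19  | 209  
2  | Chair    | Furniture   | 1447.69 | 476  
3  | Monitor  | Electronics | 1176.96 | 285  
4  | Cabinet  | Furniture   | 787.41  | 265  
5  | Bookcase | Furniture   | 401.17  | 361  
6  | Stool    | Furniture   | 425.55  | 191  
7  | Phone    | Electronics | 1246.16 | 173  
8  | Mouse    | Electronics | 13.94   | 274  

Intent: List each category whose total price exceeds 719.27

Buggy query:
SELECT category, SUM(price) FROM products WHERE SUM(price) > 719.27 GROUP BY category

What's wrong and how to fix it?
Bug: Aggregate functions cannot appear in a WHERE clause

Fix: Use HAVING (which filters groups after aggregation) instead of WHERE

Corrected query:
SELECT category, SUM(price) FROM products GROUP BY category HAVING SUM(price) > 719.27

Result:
category    | SUM(price)
------------+-----------
Electronics | 2710.25   
Furniture   | 3061.82   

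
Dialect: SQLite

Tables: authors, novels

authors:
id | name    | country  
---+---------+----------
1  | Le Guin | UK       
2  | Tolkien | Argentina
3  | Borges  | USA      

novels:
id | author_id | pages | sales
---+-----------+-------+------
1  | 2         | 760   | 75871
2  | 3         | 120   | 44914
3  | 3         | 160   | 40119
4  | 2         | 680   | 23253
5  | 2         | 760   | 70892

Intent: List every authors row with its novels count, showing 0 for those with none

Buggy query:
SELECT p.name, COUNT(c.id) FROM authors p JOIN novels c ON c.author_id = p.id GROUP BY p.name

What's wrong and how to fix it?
Bug: An inner join excludes parents with zero children

Fix: Switch to LEFT JOIN to retain unmatched parent rows

Corrected query:
SELECT p.name, COUNT(c.id) FROM authors p LEFT JOIN novels c ON c.author_id = p.id GROUP BY p.name

Result:
name    | COUNT(c.id)
--------+------------
Borges  | 2          
Le Guin | 0          
Tolkien | 3          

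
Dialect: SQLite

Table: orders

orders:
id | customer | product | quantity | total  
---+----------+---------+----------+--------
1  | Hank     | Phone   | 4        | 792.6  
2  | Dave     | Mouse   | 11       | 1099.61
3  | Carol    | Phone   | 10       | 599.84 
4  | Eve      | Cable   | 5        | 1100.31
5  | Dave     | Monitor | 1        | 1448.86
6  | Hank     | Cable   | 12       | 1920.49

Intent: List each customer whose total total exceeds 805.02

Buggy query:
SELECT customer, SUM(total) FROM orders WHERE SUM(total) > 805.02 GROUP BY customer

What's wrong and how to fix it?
Bug: SUM(total) is an aggregate, but WHERE filters rows before aggregation

Fix: Move the aggregate condition to a HAVING clause

Corrected query:
SELECT customer, SUM(total) FROM orders GROUP BY customer HAVING SUM(total) > 805.02

Result:
customer | SUM(total)
---------+-----------
Dave     | 2548.47   
Eve      | 1100.31   
Hank     | 2713.09   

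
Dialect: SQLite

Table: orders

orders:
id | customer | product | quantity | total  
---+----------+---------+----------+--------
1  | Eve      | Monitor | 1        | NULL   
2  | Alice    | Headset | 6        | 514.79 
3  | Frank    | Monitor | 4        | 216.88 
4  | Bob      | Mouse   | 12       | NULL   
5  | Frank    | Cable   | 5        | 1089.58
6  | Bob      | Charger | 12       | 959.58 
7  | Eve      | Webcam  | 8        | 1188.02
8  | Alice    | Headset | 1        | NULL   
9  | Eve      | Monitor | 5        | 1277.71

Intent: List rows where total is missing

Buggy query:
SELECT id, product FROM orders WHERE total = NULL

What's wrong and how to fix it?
Bug: '= NULL' is always unknown in SQL three-valued logic, so no rows match

Fix: Replace '= NULL' with 'IS NULL'

Corrected query:
SELECT id, product FROM orders WHERE total IS NULL

Result:
id | product
---+--------
1  | Monitor
4  | Mouse  
8  | Headset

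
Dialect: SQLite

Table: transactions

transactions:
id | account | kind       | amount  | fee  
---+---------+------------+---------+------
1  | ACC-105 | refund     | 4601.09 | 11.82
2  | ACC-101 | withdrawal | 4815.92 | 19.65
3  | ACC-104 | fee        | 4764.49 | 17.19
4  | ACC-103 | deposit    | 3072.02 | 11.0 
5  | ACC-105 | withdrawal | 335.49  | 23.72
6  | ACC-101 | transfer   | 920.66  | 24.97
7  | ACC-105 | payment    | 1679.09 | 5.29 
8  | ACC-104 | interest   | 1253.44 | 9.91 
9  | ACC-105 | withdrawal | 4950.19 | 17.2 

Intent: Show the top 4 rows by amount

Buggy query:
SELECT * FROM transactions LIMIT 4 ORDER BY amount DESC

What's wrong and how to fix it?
Bug: ORDER BY cannot follow LIMIT; LIMIT is the final clause

Fix: Sort with ORDER BY, then apply LIMIT

Corrected query:
SELECT * FROM transactions ORDER BY amount DESC LIMIT 4

Result:
id | account | kind       | amount  | fee  
---+---------+------------+---------+------
9  | ACC-105 | withdrawal | 4950.19 | 17.2 
2  | ACC-101 | withdrawal | 4815.92 | 19.65
3  | ACC-104 | fee        | 4764.49 | 17.19
1  | ACC-105 | refund     | 4601.09 | 11.82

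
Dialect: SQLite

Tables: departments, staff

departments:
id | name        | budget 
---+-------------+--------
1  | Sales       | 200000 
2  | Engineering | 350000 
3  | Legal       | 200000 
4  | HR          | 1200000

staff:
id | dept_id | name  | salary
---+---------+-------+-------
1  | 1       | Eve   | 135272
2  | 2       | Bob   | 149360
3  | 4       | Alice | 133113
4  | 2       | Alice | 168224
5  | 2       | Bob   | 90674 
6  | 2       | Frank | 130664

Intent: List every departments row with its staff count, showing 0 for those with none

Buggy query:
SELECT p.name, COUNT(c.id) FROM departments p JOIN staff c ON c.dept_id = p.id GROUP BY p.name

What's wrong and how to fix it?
Bug: An inner join excludes parents with zero children

Fix: Use LEFT JOIN so parents without children still appear (COUNT(c.id) gives 0)

Corrected query:
SELECT p.name, COUNT(c.id) FROM departments p LEFT JOIN staff c ON c.dept_id = p.id GROUP BY p.name

Result:
name        | COUNT(c.id)
------------+------------
Engineering | 4          
HR          | 1          
Legal       | 0          
Sales       | 1          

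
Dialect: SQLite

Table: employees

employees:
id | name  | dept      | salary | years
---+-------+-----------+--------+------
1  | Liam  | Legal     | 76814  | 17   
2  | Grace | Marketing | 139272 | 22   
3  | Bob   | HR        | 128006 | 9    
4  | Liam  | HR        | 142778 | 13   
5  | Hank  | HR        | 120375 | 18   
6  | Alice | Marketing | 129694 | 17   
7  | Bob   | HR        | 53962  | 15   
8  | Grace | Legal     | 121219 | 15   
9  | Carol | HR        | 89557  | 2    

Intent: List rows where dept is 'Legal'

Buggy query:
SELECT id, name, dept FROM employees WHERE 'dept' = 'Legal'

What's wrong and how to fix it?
Bug: Single quotes denote string literals in SQL; the column name is being compared as a constant string

Fix: Reference the column as dept without single quotes

Corrected query:
SELECT id, name, dept FROM employees WHERE dept = 'Legal'

Result:
id | name  | dept 
---+-------+------
1  | Liam  | Legal
8  | Grace | Legal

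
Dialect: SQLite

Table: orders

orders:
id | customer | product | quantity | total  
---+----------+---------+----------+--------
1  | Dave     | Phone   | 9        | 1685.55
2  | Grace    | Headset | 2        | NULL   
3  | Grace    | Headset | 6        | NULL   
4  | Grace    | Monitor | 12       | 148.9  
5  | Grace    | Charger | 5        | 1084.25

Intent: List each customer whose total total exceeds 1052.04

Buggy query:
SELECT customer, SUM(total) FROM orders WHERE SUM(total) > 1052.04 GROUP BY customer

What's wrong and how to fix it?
Bug: Aggregate functions cannot appear in a WHERE clause

Fix: Move the aggregate condition to a HAVING clause

Corrected query:
SELECT customer, SUM(total) FROM orders GROUP BY customer HAVING SUM(total) > 1052.04

Result:
customer | SUM(total)
---------+-----------
Dave     | 1685.55   
Grace    | 1233.15   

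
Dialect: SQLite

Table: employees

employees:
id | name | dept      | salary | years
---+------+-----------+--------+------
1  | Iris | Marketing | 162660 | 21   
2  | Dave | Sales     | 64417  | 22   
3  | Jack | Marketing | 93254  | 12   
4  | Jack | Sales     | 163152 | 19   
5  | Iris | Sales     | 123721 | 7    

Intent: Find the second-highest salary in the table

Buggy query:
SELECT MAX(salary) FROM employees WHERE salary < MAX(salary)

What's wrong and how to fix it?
Bug: MAX(salary) on the right of the comparison is an aggregate-in-WHERE error

Fix: Compute the overall MAX in a subquery, then take MAX of rows below it

Corrected query:
SELECT MAX(salary) FROM employees WHERE salary < (SELECT MAX(salary) FROM employees)

Result:
MAX(salary)
-----------
162660     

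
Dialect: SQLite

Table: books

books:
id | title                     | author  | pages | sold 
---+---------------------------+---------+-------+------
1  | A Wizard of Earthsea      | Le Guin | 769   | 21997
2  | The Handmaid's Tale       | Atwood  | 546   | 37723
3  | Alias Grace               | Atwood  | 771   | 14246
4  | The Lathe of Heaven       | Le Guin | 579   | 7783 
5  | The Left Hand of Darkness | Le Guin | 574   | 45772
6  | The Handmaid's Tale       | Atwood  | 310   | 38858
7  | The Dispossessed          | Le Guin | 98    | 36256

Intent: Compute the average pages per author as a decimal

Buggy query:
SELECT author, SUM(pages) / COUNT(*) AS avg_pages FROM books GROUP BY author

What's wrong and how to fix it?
Bug: Both operands are integers, so '/' performs integer division and truncates

Fix: Cast one side to REAL so the division keeps the fractional part

Corrected query:
SELECT author, SUM(pages) * 1.0 / COUNT(*) AS avg_pages FROM books GROUP BY author

Result:
author  | avg_pages 
--------+-----------
Atwood  | 542.333333
Le Guin | 505       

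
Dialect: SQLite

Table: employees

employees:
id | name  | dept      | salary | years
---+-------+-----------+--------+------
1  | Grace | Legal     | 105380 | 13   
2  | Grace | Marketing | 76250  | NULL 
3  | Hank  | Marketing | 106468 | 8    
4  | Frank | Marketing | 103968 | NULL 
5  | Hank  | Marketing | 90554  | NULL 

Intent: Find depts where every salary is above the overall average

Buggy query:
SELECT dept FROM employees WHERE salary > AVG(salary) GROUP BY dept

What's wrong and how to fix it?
Bug: WHERE evaluates per row before aggregation, so AVG() is unavailable

Fix: Use a subquery for AVG and a HAVING MIN(...) filter so the condition holds for every row in the group

Corrected query:
SELECT dept FROM employees GROUP BY dept HAVING MIN(salary) > (SELECT AVG(salary) FROM employees)

Result:
dept 
-----
Legal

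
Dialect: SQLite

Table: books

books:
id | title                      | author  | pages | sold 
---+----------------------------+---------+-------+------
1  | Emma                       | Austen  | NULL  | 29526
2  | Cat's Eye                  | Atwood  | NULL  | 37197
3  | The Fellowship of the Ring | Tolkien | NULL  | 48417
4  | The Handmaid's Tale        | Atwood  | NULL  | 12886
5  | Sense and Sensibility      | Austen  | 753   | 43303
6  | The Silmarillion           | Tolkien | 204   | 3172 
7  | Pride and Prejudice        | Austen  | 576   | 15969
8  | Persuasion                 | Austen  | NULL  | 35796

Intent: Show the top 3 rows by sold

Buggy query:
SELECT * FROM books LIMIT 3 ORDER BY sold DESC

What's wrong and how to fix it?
Bug: ORDER BY cannot follow LIMIT; LIMIT is the final clause

Fix: Sort with ORDER BY, then apply LIMIT

Corrected query:
SELECT * FROM books ORDER BY sold DESC LIMIT 3

Result:
id | title                      | author  | pages | sold 
---+----------------------------+---------+-------+------
3  | The Fellowship of the Ring | Tolkien | NULL  | 48417
5  | Sense and Sensibility      | Austen  | 753   | 43303
2  | Cat's Eye                  | Atwood  | NULL  | 37197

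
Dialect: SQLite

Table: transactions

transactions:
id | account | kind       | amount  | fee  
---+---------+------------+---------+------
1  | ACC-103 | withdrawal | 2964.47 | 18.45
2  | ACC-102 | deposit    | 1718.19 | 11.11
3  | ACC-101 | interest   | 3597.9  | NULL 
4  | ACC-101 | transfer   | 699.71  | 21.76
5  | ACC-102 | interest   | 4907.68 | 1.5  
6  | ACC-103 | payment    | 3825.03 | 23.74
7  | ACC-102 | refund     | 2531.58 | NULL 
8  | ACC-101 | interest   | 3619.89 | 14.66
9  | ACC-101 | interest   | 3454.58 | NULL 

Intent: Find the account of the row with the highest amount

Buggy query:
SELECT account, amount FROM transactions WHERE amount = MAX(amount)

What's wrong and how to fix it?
Bug: MAX(amount) is an aggregate and cannot be used directly in WHERE

Fix: Wrap MAX in a scalar subquery so WHERE compares against a single value

Corrected query:
SELECT account, amount FROM transactions WHERE amount = (SELECT MAX(amount) FROM transactions)

Result:
account | amount 
--------+--------
ACC-102 | 4907.68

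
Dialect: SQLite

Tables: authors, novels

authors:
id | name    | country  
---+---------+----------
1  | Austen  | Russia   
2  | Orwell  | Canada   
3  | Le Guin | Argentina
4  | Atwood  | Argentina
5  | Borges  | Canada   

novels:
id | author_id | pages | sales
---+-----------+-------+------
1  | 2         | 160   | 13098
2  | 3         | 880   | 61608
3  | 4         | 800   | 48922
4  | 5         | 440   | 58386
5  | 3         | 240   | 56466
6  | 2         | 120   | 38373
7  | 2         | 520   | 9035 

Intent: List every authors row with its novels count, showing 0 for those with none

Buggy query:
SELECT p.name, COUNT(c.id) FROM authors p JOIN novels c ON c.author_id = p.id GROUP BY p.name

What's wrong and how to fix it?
Bug: INNER JOIN drops authors rows that have no matching novels rows

Fix: Switch to LEFT JOIN to retain unmatched parent rows

Corrected query:
SELECT p.name, COUNT(c.id) FROM authors p LEFT JOIN novels c ON c.author_id = p.id GROUP BY p.name

Result:
name    | COUNT(c.id)
--------+------------
Atwood  | 1          
Austen  | 0          
Borges  | 1          
Le Guin | 2          
Orwell  | 3          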